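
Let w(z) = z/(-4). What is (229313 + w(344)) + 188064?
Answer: 417291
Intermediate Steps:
w(z) = -z/4 (w(z) = z*(-1/4) = -z/4)
(229313 + w(344)) + 188064 = (229313 - 1/4*344) + 188064 = (229313 - 86) + 188064 = 229227 + 188064 = 417291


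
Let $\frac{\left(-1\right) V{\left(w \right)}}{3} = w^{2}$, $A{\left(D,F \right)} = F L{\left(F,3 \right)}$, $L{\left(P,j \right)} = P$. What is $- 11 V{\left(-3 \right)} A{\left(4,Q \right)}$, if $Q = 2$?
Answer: $1188$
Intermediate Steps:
$A{\left(D,F \right)} = F^{2}$ ($A{\left(D,F \right)} = F F = F^{2}$)
$V{\left(w \right)} = - 3 w^{2}$
$- 11 V{\left(-3 \right)} A{\left(4,Q \right)} = - 11 \left(- 3 \left(-3\right)^{2}\right) 2^{2} = - 11 \left(\left(-3\right) 9\right) 4 = \left(-11\right) \left(-27\right) 4 = 297 \cdot 4 = 1188$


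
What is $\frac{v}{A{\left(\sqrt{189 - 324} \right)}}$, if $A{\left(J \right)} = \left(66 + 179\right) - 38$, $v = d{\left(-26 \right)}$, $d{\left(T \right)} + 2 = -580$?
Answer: $- \frac{194}{69} \approx -2.8116$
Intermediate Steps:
$d{\left(T \right)} = -582$ ($d{\left(T \right)} = -2 - 580 = -582$)
$v = -582$
$A{\left(J \right)} = 207$ ($A{\left(J \right)} = 245 - 38 = 207$)
$\frac{v}{A{\left(\sqrt{189 - 324} \right)}} = - \frac{582}{207} = \left(-582\right) \frac{1}{207} = - \frac{194}{69}$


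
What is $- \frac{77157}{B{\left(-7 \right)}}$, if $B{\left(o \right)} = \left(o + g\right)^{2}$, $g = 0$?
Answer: $- \frac{77157}{49} \approx -1574.6$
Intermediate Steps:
$B{\left(o \right)} = o^{2}$ ($B{\left(o \right)} = \left(o + 0\right)^{2} = o^{2}$)
$- \frac{77157}{B{\left(-7 \right)}} = - \frac{77157}{\left(-7\right)^{2}} = - \frac{77157}{49}$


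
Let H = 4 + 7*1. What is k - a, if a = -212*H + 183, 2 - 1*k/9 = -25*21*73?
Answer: 347092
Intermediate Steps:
H = 11 (H = 4 + 7 = 11)
k = 344943 (k = 18 - 9*(-25*21)*73 = 18 - (-4725)*73 = 18 - 9*(-38325) = 18 + 344925 = 344943)
a = -2149 (a = -212*11 + 183 = -2332 + 183 = -2149)
k - a = 344943 - 1*(-2149) = 344943 + 2149 = 347092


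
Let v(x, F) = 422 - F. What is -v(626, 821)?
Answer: 399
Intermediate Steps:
-v(626, 821) = -(422 - 1*821) = -(422 - 821) = -1*(-399) = 399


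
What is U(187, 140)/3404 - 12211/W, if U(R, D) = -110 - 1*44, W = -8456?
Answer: 10066005/7196056 ≈ 1.3988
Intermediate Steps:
U(R, D) = -154 (U(R, D) = -110 - 44 = -154)
U(187, 140)/3404 - 12211/W = -154/3404 - 12211/(-8456) = -154*1/3404 - 12211*(-1/8456) = -77/1702 + 12211/8456 = 10066005/7196056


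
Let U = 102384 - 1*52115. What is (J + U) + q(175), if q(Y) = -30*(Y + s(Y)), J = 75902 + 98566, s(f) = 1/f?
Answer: 7682039/35 ≈ 2.1949e+5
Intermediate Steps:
U = 50269 (U = 102384 - 52115 = 50269)
J = 174468
q(Y) = -30*Y - 30/Y (q(Y) = -30*(Y + 1/Y) = -30*Y - 30/Y)
(J + U) + q(175) = (174468 + 50269) + (-30*175 - 30/175) = 224737 + (-5250 - 30*1/175) = 224737 + (-5250 - 6/35) = 224737 - 183756/35 = 7682039/35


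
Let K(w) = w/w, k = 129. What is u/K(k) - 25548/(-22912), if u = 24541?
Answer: 140577235/5728 ≈ 24542.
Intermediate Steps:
K(w) = 1
u/K(k) - 25548/(-22912) = 24541/1 - 25548/(-22912) = 24541*1 - 25548*(-1/22912) = 24541 + 6387/5728 = 140577235/5728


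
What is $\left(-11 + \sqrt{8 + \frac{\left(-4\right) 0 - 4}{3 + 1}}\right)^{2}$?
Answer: $\left(11 - \sqrt{7}\right)^{2} \approx 69.793$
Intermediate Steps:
$\left(-11 + \sqrt{8 + \frac{\left(-4\right) 0 - 4}{3 + 1}}\right)^{2} = \left(-11 + \sqrt{8 + \frac{0 - 4}{4}}\right)^{2} = \left(-11 + \sqrt{8 - 1}\right)^{2} = \left(-11 + \sqrt{7}\right)^{2}$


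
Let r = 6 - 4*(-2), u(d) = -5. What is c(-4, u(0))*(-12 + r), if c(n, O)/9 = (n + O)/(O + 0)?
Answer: 162/5 ≈ 32.400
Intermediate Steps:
r = 14 (r = 6 + 8 = 14)
c(n, O) = 9*(O + n)/O (c(n, O) = 9*((n + O)/(O + 0)) = 9*((O + n)/O) = 9*(O + n)/O)
c(-4, u(0))*(-12 + r) = (9 + 9*(-4)/(-5))*(-12 + 14) = (9 + 9*(-4)*(-1/5))*2 = (9 + 36/5)*2 = (81/5)*2 = 162/5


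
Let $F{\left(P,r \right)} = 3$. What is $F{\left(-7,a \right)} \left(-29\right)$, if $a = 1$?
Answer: $-87$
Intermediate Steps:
$F{\left(-7,a \right)} \left(-29\right) = 3 \left(-29\right) = -87$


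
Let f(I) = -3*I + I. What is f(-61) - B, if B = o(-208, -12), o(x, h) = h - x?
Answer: -74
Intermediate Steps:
f(I) = -2*I
B = 196 (B = -12 - 1*(-208) = -12 + 208 = 196)
f(-61) - B = -2*(-61) - 1*196 = 122 - 196 = -74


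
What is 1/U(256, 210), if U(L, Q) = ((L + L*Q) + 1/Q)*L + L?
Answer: 105/1451977088 ≈ 7.2315e-8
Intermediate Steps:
U(L, Q) = L + L*(L + 1/Q + L*Q) (U(L, Q) = (L + 1/Q + L*Q)*L + L = L*(L + 1/Q + L*Q) + L = L + L*(L + 1/Q + L*Q))
1/U(256, 210) = 1/(256*(1 + 210*(1 + 256 + 256*210))/210) = 1/(256*(1/210)*(1 + 210*(1 + 256 + 53760))) = 1/(256*(1/210)*(1 + 210*54017)) = 1/(256*(1/210)*(1 + 11343570)) = 1/(256*(1/210)*11343571) = 1/(1451977088/105) = 105/1451977088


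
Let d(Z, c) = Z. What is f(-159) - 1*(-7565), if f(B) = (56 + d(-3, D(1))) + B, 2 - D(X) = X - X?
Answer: 7459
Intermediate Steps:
D(X) = 2 (D(X) = 2 - (X - X) = 2 - 1*0 = 2 + 0 = 2)
f(B) = 53 + B (f(B) = (56 - 3) + B = 53 + B)
f(-159) - 1*(-7565) = (53 - 159) - 1*(-7565) = -106 + 7565 = 7459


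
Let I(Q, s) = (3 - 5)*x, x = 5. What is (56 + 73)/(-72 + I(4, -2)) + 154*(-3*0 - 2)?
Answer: -25385/82 ≈ -309.57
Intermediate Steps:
I(Q, s) = -10 (I(Q, s) = (3 - 5)*5 = -2*5 = -10)
(56 + 73)/(-72 + I(4, -2)) + 154*(-3*0 - 2) = (56 + 73)/(-72 - 10) + 154*(-3*0 - 2) = 129/(-82) + 154*(0 - 2) = 129*(-1/82) + 154*(-2) = -129/82 - 308 = -25385/82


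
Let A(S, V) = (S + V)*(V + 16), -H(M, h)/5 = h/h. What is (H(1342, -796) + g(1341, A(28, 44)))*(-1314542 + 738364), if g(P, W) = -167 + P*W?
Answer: -3337769192744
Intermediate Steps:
H(M, h) = -5 (H(M, h) = -5*h/h = -5*1 = -5)
A(S, V) = (16 + V)*(S + V) (A(S, V) = (S + V)*(16 + V) = (16 + V)*(S + V))
(H(1342, -796) + g(1341, A(28, 44)))*(-1314542 + 738364) = (-5 + (-167 + 1341*(44² + 16*28 + 16*44 + 28*44)))*(-1314542 + 738364) = (-5 + (-167 + 1341*(1936 + 448 + 704 + 1232)))*(-576178) = (-5 + (-167 + 1341*4320))*(-576178) = (-5 + (-167 + 5793120))*(-576178) = (-5 + 5792953)*(-576178) = 5792948*(-576178) = -3337769192744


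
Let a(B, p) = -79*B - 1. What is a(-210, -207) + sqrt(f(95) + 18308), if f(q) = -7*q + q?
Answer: 16589 + 7*sqrt(362) ≈ 16722.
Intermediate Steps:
a(B, p) = -1 - 79*B
f(q) = -6*q
a(-210, -207) + sqrt(f(95) + 18308) = (-1 - 79*(-210)) + sqrt(-6*95 + 18308) = (-1 + 16590) + sqrt(-570 + 18308) = 16589 + sqrt(17738) = 16589 + 7*sqrt(362)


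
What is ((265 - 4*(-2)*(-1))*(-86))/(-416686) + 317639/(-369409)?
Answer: -62095523318/76963779287 ≈ -0.80682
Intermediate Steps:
((265 - 4*(-2)*(-1))*(-86))/(-416686) + 317639/(-369409) = ((265 + 8*(-1))*(-86))*(-1/416686) + 317639*(-1/369409) = ((265 - 8)*(-86))*(-1/416686) - 317639/369409 = (257*(-86))*(-1/416686) - 317639/369409 = -22102*(-1/416686) - 317639/369409 = 11051/208343 - 317639/369409 = -62095523318/76963779287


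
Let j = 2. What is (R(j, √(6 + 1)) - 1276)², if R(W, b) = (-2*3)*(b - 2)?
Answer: 1597948 + 15168*√7 ≈ 1.6381e+6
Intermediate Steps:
R(W, b) = 12 - 6*b (R(W, b) = -6*(-2 + b) = 12 - 6*b)
(R(j, √(6 + 1)) - 1276)² = ((12 - 6*√(6 + 1)) - 1276)² = ((12 - 6*√7) - 1276)² = (-1264 - 6*√7)²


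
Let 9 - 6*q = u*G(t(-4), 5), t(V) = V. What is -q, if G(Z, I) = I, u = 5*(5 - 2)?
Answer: 11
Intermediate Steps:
u = 15 (u = 5*3 = 15)
q = -11 (q = 3/2 - 5*5/2 = 3/2 - ⅙*75 = 3/2 - 25/2 = -11)
-q = -1*(-11) = 11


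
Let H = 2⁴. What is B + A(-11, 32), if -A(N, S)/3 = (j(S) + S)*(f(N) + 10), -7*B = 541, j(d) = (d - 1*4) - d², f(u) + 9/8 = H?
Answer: 1006057/14 ≈ 71861.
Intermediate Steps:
H = 16
f(u) = 119/8 (f(u) = -9/8 + 16 = 119/8)
j(d) = -4 + d - d² (j(d) = (d - 4) - d² = (-4 + d) - d² = -4 + d - d²)
B = -541/7 (B = -⅐*541 = -541/7 ≈ -77.286)
A(N, S) = 597/2 - 597*S/4 + 597*S²/8 (A(N, S) = -3*((-4 + S - S²) + S)*(119/8 + 10) = -3*(-4 - S² + 2*S)*199/8 = -3*(-199/2 - 199*S²/8 + 199*S/4) = 597/2 - 597*S/4 + 597*S²/8)
B + A(-11, 32) = -541/7 + (597/2 - 597/4*32 + (597/8)*32²) = -541/7 + (597/2 - 4776 + (597/8)*1024) = -541/7 + (597/2 - 4776 + 76416) = -541/7 + 143877/2 = 1006057/14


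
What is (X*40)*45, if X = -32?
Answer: -57600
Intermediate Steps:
(X*40)*45 = -32*40*45 = -1280*45 = -57600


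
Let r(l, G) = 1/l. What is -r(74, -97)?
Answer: -1/74 ≈ -0.013514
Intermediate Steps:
-r(74, -97) = -1/74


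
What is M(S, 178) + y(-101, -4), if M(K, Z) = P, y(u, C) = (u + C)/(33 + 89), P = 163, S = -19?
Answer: 19781/122 ≈ 162.14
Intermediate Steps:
y(u, C) = C/122 + u/122 (y(u, C) = (C + u)/122 = (C + u)*(1/122) = C/122 + u/122)
M(K, Z) = 163
M(S, 178) + y(-101, -4) = 163 + ((1/122)*(-4) + (1/122)*(-101)) = 163 + (-2/61 - 101/122) = 163 - 105/122 = 19781/122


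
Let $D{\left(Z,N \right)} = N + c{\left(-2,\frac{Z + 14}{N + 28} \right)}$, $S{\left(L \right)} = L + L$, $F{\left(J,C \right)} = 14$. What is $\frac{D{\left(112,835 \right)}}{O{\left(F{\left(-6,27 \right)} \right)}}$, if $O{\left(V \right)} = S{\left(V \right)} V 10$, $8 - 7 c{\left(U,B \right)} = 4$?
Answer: $\frac{5849}{27440} \approx 0.21316$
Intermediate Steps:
$S{\left(L \right)} = 2 L$
$c{\left(U,B \right)} = \frac{4}{7}$ ($c{\left(U,B \right)} = \frac{8}{7} - \frac{4}{7} = \frac{4}{7}$)
$O{\left(V \right)} = 20 V^{2}$ ($O{\left(V \right)} = 2 V V 10 = 2 V^{2} \cdot 10 = 20 V^{2}$)
$D{\left(Z,N \right)} = \frac{4}{7} + N$ ($D{\left(Z,N \right)} = N + \frac{4}{7} = \frac{4}{7} + N$)
$\frac{D{\left(112,835 \right)}}{O{\left(F{\left(-6,27 \right)} \right)}} = \frac{\frac{4}{7} + 835}{20 \cdot 14^{2}} = \frac{5849}{7 \cdot 20 \cdot 196} = \frac{5849}{7 \cdot 3920} = \frac{5849}{7} \cdot \frac{1}{3920} = \frac{5849}{27440}$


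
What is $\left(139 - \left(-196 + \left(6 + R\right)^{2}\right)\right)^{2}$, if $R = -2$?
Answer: $101761$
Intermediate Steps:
$\left(139 - \left(-196 + \left(6 + R\right)^{2}\right)\right)^{2} = \left(139 + \left(196 - \left(6 - 2\right)^{2}\right)\right)^{2} = \left(139 + \left(196 - 4^{2}\right)\right)^{2} = \left(139 + \left(196 - 16\right)\right)^{2} = \left(139 + 180\right)^{2} = 319^{2} = 101761$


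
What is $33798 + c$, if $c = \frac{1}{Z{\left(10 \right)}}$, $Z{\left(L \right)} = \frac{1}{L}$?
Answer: $33808$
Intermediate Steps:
$c = 10$ ($c = \frac{1}{\frac{1}{10}} = 10$)
$33798 + c = 33798 + 10 = 33808$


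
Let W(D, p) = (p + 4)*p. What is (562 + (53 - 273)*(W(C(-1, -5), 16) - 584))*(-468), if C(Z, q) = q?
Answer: -27444456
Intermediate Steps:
W(D, p) = p*(4 + p) (W(D, p) = (4 + p)*p = p*(4 + p))
(562 + (53 - 273)*(W(C(-1, -5), 16) - 584))*(-468) = (562 + (53 - 273)*(16*(4 + 16) - 584))*(-468) = (562 - 220*(16*20 - 584))*(-468) = (562 - 220*(320 - 584))*(-468) = (562 - 220*(-264))*(-468) = (562 + 58080)*(-468) = 58642*(-468) = -27444456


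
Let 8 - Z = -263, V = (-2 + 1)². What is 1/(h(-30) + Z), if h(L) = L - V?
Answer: 1/240 ≈ 0.0041667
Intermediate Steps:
V = 1 (V = (-1)² = 1)
Z = 271 (Z = 8 - 1*(-263) = 8 + 263 = 271)
h(L) = -1 + L (h(L) = L - 1*1 = L - 1 = -1 + L)
1/(h(-30) + Z) = 1/((-1 - 30) + 271) = 1/(-31 + 271) = 1/240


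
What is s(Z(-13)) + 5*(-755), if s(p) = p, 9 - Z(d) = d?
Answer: -3753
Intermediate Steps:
Z(d) = 9 - d
s(Z(-13)) + 5*(-755) = (9 - 1*(-13)) + 5*(-755) = (9 + 13) - 3775 = 22 - 3775 = -3753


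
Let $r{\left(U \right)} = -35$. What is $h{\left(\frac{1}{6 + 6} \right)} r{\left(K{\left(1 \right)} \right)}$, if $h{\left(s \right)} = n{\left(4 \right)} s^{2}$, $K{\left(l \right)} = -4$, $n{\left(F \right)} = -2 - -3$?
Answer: $- \frac{35}{144} \approx -0.24306$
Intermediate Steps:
$n{\left(F \right)} = 1$ ($n{\left(F \right)} = -2 + 3 = 1$)
$h{\left(s \right)} = s^{2}$ ($h{\left(s \right)} = 1 s^{2} = s^{2}$)
$h{\left(\frac{1}{6 + 6} \right)} r{\left(K{\left(1 \right)} \right)} = \left(\frac{1}{6 + 6}\right)^{2} \left(-35\right) = \left(\frac{1}{12}\right)^{2} \left(-35\right) = \frac{1}{144} \left(-35\right) = - \frac{35}{144}$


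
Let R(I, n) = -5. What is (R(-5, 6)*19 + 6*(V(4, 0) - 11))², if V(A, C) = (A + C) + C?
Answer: 18769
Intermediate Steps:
V(A, C) = A + 2*C
(R(-5, 6)*19 + 6*(V(4, 0) - 11))² = (-5*19 + 6*((4 + 2*0) - 11))² = (-95 + 6*((4 + 0) - 11))² = (-95 + 6*(4 - 11))² = (-95 + 6*(-7))² = (-95 - 42)² = (-137)² = 18769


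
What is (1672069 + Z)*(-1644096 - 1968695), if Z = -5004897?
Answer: 12040811002948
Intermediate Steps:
(1672069 + Z)*(-1644096 - 1968695) = (1672069 - 5004897)*(-1644096 - 1968695) = -3332828*(-3612791) = 12040811002948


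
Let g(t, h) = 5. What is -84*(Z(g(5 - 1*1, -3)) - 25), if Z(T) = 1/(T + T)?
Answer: 10458/5 ≈ 2091.6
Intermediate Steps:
Z(T) = 1/(2*T)
-84*(Z(g(5 - 1*1, -3)) - 25) = -84*((½)/5 - 25) = -84*((½)*(⅕) - 25) = -84*(⅒ - 25) = -84*(-249/10) = 10458/5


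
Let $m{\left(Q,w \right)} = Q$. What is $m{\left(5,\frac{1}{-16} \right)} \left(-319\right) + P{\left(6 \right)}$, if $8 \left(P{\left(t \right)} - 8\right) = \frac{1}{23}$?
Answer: $- \frac{292007}{184} \approx -1587.0$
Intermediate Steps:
$P{\left(t \right)} = \frac{1473}{184}$ ($P{\left(t \right)} = 8 + \frac{1}{8 \cdot 23} = 8 + \frac{1}{8} \cdot \frac{1}{23} = 8 + \frac{1}{184} = \frac{1473}{184}$)
$m{\left(5,\frac{1}{-16} \right)} \left(-319\right) + P{\left(6 \right)} = 5 \left(-319\right) + \frac{1473}{184} = -1595 + \frac{1473}{184} = - \frac{292007}{184}$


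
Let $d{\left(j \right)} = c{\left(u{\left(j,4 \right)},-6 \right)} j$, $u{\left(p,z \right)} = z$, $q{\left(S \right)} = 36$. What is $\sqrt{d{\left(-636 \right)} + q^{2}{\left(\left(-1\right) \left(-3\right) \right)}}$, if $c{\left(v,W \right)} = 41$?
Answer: $2 i \sqrt{6195} \approx 157.42 i$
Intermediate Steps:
$d{\left(j \right)} = 41 j$
$\sqrt{d{\left(-636 \right)} + q^{2}{\left(\left(-1\right) \left(-3\right) \right)}} = \sqrt{41 \left(-636\right) + 36^{2}} = \sqrt{-26076 + 1296} = \sqrt{-24780} = 2 i \sqrt{6195}$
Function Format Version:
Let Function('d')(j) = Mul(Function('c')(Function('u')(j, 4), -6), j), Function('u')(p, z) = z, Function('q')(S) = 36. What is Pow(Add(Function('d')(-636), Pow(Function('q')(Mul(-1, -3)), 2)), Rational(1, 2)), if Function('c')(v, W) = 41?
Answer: Mul(2, I, Pow(6195, Rational(1, 2))) ≈ Mul(157.42, I)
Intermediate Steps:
Function('d')(j) = Mul(41, j)
Pow(Add(Function('d')(-636), Pow(Function('q')(Mul(-1, -3)), 2)), Rational(1, 2)) = Pow(Add(Mul(41, -636), Pow(36, 2)), Rational(1, 2)) = Pow(Add(-26076, 1296), Rational(1, 2)) = Pow(-24780, Rational(1, 2)) = Mul(2, I, Pow(6195, Rational(1, 2)))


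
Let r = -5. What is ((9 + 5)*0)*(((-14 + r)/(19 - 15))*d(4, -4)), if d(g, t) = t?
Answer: 0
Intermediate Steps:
((9 + 5)*0)*(((-14 + r)/(19 - 15))*d(4, -4)) = ((9 + 5)*0)*(((-14 - 5)/(19 - 15))*(-4)) = (14*0)*(-19/4*(-4)) = 0*(-19*¼*(-4)) = 0*(-19/4*(-4)) = 0*19 = 0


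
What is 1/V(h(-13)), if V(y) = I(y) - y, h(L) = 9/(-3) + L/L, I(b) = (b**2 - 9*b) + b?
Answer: 1/22 ≈ 0.045455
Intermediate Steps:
I(b) = b**2 - 8*b
h(L) = -2 (h(L) = 9*(-1/3) + 1 = -3 + 1 = -2)
V(y) = -y + y*(-8 + y) (V(y) = y*(-8 + y) - y = -y + y*(-8 + y))
1/V(h(-13)) = 1/(-2*(-9 - 2)) = 1/(-2*(-11)) = 1/22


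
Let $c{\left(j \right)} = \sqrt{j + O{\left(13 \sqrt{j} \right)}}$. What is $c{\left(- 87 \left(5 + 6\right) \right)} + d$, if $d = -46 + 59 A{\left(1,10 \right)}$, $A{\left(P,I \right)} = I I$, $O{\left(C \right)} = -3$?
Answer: $5854 + 8 i \sqrt{15} \approx 5854.0 + 30.984 i$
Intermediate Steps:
$A{\left(P,I \right)} = I^{2}$
$c{\left(j \right)} = \sqrt{-3 + j}$ ($c{\left(j \right)} = \sqrt{j - 3} = \sqrt{-3 + j}$)
$d = 5854$ ($d = -46 + 59 \cdot 10^{2} = -46 + 59 \cdot 100 = -46 + 5900 = 5854$)
$c{\left(- 87 \left(5 + 6\right) \right)} + d = \sqrt{-3 - 87 \left(5 + 6\right)} + 5854 = \sqrt{-3 - 957} + 5854 = \sqrt{-960} + 5854 = 8 i \sqrt{15} + 5854 = 5854 + 8 i \sqrt{15}$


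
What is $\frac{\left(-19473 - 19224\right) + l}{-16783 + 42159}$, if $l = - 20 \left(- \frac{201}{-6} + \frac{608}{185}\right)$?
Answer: $- \frac{1459011}{938912} \approx -1.5539$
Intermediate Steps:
$l = - \frac{27222}{37}$ ($l = - 20 \left(\left(-201\right) \left(- \frac{1}{6}\right) + 608 \cdot \frac{1}{185}\right) = - 20 \left(\frac{67}{2} + \frac{608}{185}\right) = \left(-20\right) \frac{13611}{370} = - \frac{27222}{37} \approx -735.73$)
$\frac{\left(-19473 - 19224\right) + l}{-16783 + 42159} = \frac{\left(-19473 - 19224\right) - \frac{27222}{37}}{-16783 + 42159} = \frac{-38697 - \frac{27222}{37}}{25376} = \left(- \frac{1459011}{37}\right) \frac{1}{25376} = - \frac{1459011}{938912}$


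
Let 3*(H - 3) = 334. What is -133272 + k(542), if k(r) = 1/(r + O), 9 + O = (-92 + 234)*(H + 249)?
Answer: -20840942085/156379 ≈ -1.3327e+5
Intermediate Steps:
H = 343/3 (H = 3 + (1/3)*334 = 3 + 334/3 = 343/3 ≈ 114.33)
O = 154753/3 (O = -9 + (-92 + 234)*(343/3 + 249) = -9 + 142*(1090/3) = -9 + 154780/3 = 154753/3 ≈ 51584.)
k(r) = 1/(154753/3 + r) (k(r) = 1/(r + 154753/3) = 1/(154753/3 + r))
-133272 + k(542) = -133272 + 3/(154753 + 3*542) = -133272 + 3/(154753 + 1626) = -133272 + 3/156379 = -20840942085/156379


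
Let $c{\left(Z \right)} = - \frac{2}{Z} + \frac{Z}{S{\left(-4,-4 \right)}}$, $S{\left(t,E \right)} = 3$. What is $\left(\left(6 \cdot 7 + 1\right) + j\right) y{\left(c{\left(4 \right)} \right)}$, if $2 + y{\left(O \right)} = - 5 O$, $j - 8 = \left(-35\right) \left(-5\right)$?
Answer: $- \frac{4181}{3} \approx -1393.7$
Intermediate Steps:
$c{\left(Z \right)} = - \frac{2}{Z} + \frac{Z}{3}$
$j = 183$ ($j = 8 - -175 = 8 + 175 = 183$)
$y{\left(O \right)} = -2 - 5 O$
$\left(\left(6 \cdot 7 + 1\right) + j\right) y{\left(c{\left(4 \right)} \right)} = \left(\left(6 \cdot 7 + 1\right) + 183\right) \left(-2 - 5 \left(- \frac{2}{4} + \frac{1}{3} \cdot 4\right)\right) = \left(\left(42 + 1\right) + 183\right) \left(-2 - 5 \left(\left(-2\right) \frac{1}{4} + \frac{4}{3}\right)\right) = \left(43 + 183\right) \left(-2 - 5 \left(- \frac{1}{2} + \frac{4}{3}\right)\right) = 226 \left(-2 - \frac{25}{6}\right) = 226 \left(- \frac{37}{6}\right) = - \frac{4181}{3}$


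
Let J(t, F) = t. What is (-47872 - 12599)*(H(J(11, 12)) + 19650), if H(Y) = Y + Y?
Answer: -1189585512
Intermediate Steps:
H(Y) = 2*Y
(-47872 - 12599)*(H(J(11, 12)) + 19650) = (-47872 - 12599)*(2*11 + 19650) = -60471*(22 + 19650) = -60471*19672 = -1189585512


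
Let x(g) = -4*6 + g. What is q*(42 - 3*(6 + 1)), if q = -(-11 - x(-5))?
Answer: -378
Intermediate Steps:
x(g) = -24 + g
q = -18 (q = -(-11 - (-24 - 5)) = -(-11 - 1*(-29)) = -(-11 + 29) = -1*18 = -18)
q*(42 - 3*(6 + 1)) = -18*(42 - 3*(6 + 1)) = -18*(42 - 3*7) = -18*(42 - 21) = -18*21 = -378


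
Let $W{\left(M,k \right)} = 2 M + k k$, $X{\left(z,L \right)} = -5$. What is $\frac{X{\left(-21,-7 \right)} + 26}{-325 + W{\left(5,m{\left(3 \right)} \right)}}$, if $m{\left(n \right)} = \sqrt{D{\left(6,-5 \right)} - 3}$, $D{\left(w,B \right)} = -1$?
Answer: $- \frac{21}{319} \approx -0.065831$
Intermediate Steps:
$m{\left(n \right)} = 2 i$ ($m{\left(n \right)} = \sqrt{-1 - 3} = \sqrt{-4} = 2 i$)
$W{\left(M,k \right)} = k^{2} + 2 M$ ($W{\left(M,k \right)} = 2 M + k^{2} = k^{2} + 2 M$)
$\frac{X{\left(-21,-7 \right)} + 26}{-325 + W{\left(5,m{\left(3 \right)} \right)}} = \frac{-5 + 26}{-325 + \left(\left(2 i\right)^{2} + 2 \cdot 5\right)} = \frac{21}{-325 + \left(-4 + 10\right)} = \frac{21}{-325 + 6} = \frac{21}{-319} = 21 \left(- \frac{1}{319}\right) = - \frac{21}{319}$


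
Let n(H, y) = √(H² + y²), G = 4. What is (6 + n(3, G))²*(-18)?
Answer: -2178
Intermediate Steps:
(6 + n(3, G))²*(-18) = (6 + √(3² + 4²))²*(-18) = (6 + √(9 + 16))²*(-18) = (6 + √25)²*(-18) = (6 + 5)²*(-18) = 11²*(-18) = 121*(-18) = -2178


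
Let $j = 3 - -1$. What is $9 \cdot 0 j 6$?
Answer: $0$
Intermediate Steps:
$j = 4$ ($j = 3 + 1 = 4$)
$9 \cdot 0 j 6 = 9 \cdot 0 \cdot 4 \cdot 6 = 9 \cdot 0 \cdot 6 = 9 \cdot 0 = 0$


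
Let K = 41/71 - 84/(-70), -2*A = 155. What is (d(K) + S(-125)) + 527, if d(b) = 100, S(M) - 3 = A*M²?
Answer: -2420615/2 ≈ -1.2103e+6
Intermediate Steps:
A = -155/2 (A = -½*155 = -155/2 ≈ -77.500)
S(M) = 3 - 155*M²/2
K = 631/355 (K = 41*(1/71) - 84*(-1/70) = 41/71 + 6/5 = 631/355 ≈ 1.7775)
(d(K) + S(-125)) + 527 = (100 + (3 - 155/2*(-125)²)) + 527 = (100 + (3 - 155/2*15625)) + 527 = (100 + (3 - 2421875/2)) + 527 = (100 - 2421869/2) + 527 = -2421669/2 + 527 = -2420615/2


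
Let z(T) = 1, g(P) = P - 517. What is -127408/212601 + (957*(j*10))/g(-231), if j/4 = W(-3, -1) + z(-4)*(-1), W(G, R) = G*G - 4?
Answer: -742017416/3614217 ≈ -205.31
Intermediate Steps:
g(P) = -517 + P
W(G, R) = -4 + G² (W(G, R) = G² - 4 = -4 + G²)
j = 16 (j = 4*((-4 + (-3)²) + 1*(-1)) = 4*((-4 + 9) - 1) = 4*(5 - 1) = 4*4 = 16)
-127408/212601 + (957*(j*10))/g(-231) = -127408/212601 + (957*(16*10))/(-517 - 231) = -127408*1/212601 + (957*160)/(-748) = -127408/212601 + 153120*(-1/748) = -127408/212601 - 3480/17 = -742017416/3614217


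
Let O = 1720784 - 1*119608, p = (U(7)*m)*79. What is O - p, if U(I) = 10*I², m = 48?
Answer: -256904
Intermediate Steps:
p = 1858080 (p = ((10*7²)*48)*79 = ((10*49)*48)*79 = (490*48)*79 = 23520*79 = 1858080)
O = 1601176 (O = 1720784 - 119608 = 1601176)
O - p = 1601176 - 1*1858080 = 1601176 - 1858080 = -256904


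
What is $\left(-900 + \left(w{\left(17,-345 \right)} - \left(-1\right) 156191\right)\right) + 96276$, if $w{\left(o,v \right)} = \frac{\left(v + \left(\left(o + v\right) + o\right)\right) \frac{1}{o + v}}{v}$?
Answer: $\frac{86790613}{345} \approx 2.5157 \cdot 10^{5}$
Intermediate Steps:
$w{\left(o,v \right)} = \frac{2 o + 2 v}{v \left(o + v\right)}$ ($w{\left(o,v \right)} = \frac{\left(v + \left(v + 2 o\right)\right) \frac{1}{o + v}}{v} = \frac{\left(2 o + 2 v\right) \frac{1}{o + v}}{v} = \frac{\frac{1}{o + v} \left(2 o + 2 v\right)}{v} = \frac{2 o + 2 v}{v \left(o + v\right)}$)
$\left(-900 + \left(w{\left(17,-345 \right)} - \left(-1\right) 156191\right)\right) + 96276 = \left(-900 + \left(\frac{2}{-345} - \left(-1\right) 156191\right)\right) + 96276 = \left(-900 + \left(2 \left(- \frac{1}{345}\right) - -156191\right)\right) + 96276 = \left(-900 + \left(- \frac{2}{345} + 156191\right)\right) + 96276 = \left(-900 + \frac{53885893}{345}\right) + 96276 = \frac{53575393}{345} + 96276 = \frac{86790613}{345}$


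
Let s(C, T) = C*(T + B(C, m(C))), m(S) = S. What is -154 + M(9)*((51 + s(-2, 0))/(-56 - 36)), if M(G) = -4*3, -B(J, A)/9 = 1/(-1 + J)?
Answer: -3407/23 ≈ -148.13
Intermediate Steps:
B(J, A) = -9/(-1 + J)
s(C, T) = C*(T - 9/(-1 + C))
M(G) = -12
-154 + M(9)*((51 + s(-2, 0))/(-56 - 36)) = -154 - 12*(51 - 2*(-9 + 0*(-1 - 2))/(-1 - 2))/(-56 - 36) = -154 - 12*(51 - 2*(-9 + 0*(-3))/(-3))/(-92) = -154 - 12*(51 - 2*(-⅓)*(-9 + 0))*(-1)/92 = -154 - 12*(51 - 2*(-⅓)*(-9))*(-1)/92 = -154 - 12*(51 - 6)*(-1)/92 = -154 - 540*(-1)/92 = -154 - 12*(-45/92) = -154 + 135/23 = -3407/23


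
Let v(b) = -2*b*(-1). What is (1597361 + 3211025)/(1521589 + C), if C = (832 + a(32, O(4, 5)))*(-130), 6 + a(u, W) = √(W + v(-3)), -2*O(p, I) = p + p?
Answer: 6800062756674/1999987264681 + 625090180*I*√10/1999987264681 ≈ 3.4001 + 0.00098836*I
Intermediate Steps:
O(p, I) = -p (O(p, I) = -(p + p)/2 = -p)
v(b) = 2*b
a(u, W) = -6 + √(-6 + W) (a(u, W) = -6 + √(W + 2*(-3)) = -6 + √(W - 6) = -6 + √(-6 + W))
C = -107380 - 130*I*√10 (C = (832 + (-6 + √(-6 - 1*4)))*(-130) = (832 + (-6 + √(-6 - 4)))*(-130) = (832 + (-6 + √(-10)))*(-130) = (832 + (-6 + I*√10))*(-130) = (826 + I*√10)*(-130) = -107380 - 130*I*√10 ≈ -1.0738e+5 - 411.1*I)
(1597361 + 3211025)/(1521589 + C) = (1597361 + 3211025)/(1521589 + (-107380 - 130*I*√10)) = 4808386/(1414209 - 130*I*√10)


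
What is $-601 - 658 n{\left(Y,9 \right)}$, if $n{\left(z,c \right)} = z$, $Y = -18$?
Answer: $11243$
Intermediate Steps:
$-601 - 658 n{\left(Y,9 \right)} = -601 - -11844 = -601 + 11844 = 11243$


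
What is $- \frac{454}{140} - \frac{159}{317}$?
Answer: $- \frac{83089}{22190} \approx -3.7444$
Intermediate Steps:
$- \frac{454}{140} - \frac{159}{317} = \left(-454\right) \frac{1}{140} - \frac{159}{317} = - \frac{227}{70} - \frac{159}{317} = - \frac{83089}{22190}$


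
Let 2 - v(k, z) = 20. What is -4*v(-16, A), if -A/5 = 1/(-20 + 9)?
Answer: 72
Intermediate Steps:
A = 5/11 (A = -5/(-20 + 9) = -5/(-11) = -5*(-1/11) = 5/11 ≈ 0.45455)
v(k, z) = -18 (v(k, z) = 2 - 1*20 = 2 - 20 = -18)
-4*v(-16, A) = -4*(-18) = 72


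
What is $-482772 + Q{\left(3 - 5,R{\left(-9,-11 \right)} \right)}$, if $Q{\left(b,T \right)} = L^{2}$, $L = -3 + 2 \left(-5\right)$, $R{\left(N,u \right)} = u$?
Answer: $-482603$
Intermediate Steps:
$L = -13$ ($L = -3 - 10 = -13$)
$Q{\left(b,T \right)} = 169$ ($Q{\left(b,T \right)} = \left(-13\right)^{2} = 169$)
$-482772 + Q{\left(3 - 5,R{\left(-9,-11 \right)} \right)} = -482772 + 169 = -482603$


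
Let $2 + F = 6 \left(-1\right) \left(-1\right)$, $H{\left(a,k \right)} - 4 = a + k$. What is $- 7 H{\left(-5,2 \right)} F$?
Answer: $-28$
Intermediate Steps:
$H{\left(a,k \right)} = 4 + a + k$ ($H{\left(a,k \right)} = 4 + \left(a + k\right) = 4 + a + k$)
$F = 4$ ($F = -2 + 6 \left(-1\right) \left(-1\right) = -2 - -6 = -2 + 6 = 4$)
$- 7 H{\left(-5,2 \right)} F = - 7 \left(4 - 5 + 2\right) 4 = \left(-7\right) 1 \cdot 4 = \left(-7\right) 4 = -28$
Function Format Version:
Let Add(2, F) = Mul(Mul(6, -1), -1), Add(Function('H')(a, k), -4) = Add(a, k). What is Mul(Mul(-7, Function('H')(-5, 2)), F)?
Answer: -28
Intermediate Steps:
Function('H')(a, k) = Add(4, a, k) (Function('H')(a, k) = Add(4, Add(a, k)) = Add(4, a, k))
F = 4 (F = Add(-2, Mul(Mul(6, -1), -1)) = Add(-2, Mul(-6, -1)) = Add(-2, 6) = 4)
Mul(Mul(-7, Function('H')(-5, 2)), F) = Mul(Mul(-7, Add(4, -5, 2)), 4) = Mul(Mul(-7, 1), 4) = Mul(-7, 4) = -28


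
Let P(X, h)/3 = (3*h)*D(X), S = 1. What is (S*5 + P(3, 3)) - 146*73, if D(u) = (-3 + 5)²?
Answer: -10545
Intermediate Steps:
D(u) = 4 (D(u) = 2² = 4)
P(X, h) = 36*h (P(X, h) = 3*((3*h)*4) = 3*(12*h) = 36*h)
(S*5 + P(3, 3)) - 146*73 = (1*5 + 36*3) - 146*73 = (5 + 108) - 10658 = 113 - 10658 = -10545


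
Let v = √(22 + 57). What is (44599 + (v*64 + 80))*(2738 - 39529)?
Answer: -1643785089 - 2354624*√79 ≈ -1.6647e+9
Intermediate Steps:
v = √79 ≈ 8.8882
(44599 + (v*64 + 80))*(2738 - 39529) = (44599 + (√79*64 + 80))*(2738 - 39529) = (44599 + (64*√79 + 80))*(-36791) = (44599 + (80 + 64*√79))*(-36791) = (44679 + 64*√79)*(-36791) = -1643785089 - 2354624*√79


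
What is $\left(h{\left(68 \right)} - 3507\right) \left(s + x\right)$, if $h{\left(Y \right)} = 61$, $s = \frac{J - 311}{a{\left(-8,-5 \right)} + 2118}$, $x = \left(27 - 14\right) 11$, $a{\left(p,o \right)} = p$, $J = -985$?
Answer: $- \frac{517647782}{1055} \approx -4.9066 \cdot 10^{5}$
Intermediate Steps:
$x = 143$ ($x = 13 \cdot 11 = 143$)
$s = - \frac{648}{1055}$ ($s = \frac{-985 - 311}{-8 + 2118} = - \frac{1296}{2110} = \left(-1296\right) \frac{1}{2110} = - \frac{648}{1055} \approx -0.61422$)
$\left(h{\left(68 \right)} - 3507\right) \left(s + x\right) = \left(61 - 3507\right) \left(- \frac{648}{1055} + 143\right) = \left(-3446\right) \frac{150217}{1055} = - \frac{517647782}{1055}$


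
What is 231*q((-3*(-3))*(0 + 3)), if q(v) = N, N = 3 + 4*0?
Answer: 693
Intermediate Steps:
N = 3 (N = 3 + 0 = 3)
q(v) = 3
231*q((-3*(-3))*(0 + 3)) = 231*3 = 693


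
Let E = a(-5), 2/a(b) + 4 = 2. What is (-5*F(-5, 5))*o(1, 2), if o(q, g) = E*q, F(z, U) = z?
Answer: -25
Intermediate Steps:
a(b) = -1 (a(b) = 2/(-4 + 2) = 2/(-2) = 2*(-½) = -1)
E = -1
o(q, g) = -q
(-5*F(-5, 5))*o(1, 2) = (-5*(-5))*(-1*1) = 25*(-1) = -25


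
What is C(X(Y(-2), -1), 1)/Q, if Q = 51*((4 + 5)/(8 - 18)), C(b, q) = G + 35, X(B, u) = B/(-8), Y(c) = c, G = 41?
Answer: -760/459 ≈ -1.6558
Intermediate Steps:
X(B, u) = -B/8 (X(B, u) = B*(-⅛) = -B/8)
C(b, q) = 76 (C(b, q) = 41 + 35 = 76)
Q = -459/10 (Q = 51*(9/(-10)) = 51*(9*(-⅒)) = 51*(-9/10) = -459/10 ≈ -45.900)
C(X(Y(-2), -1), 1)/Q = 76/(-459/10) = 76*(-10/459) = -760/459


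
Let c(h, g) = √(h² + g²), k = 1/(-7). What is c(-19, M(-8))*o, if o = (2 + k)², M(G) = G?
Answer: 845*√17/49 ≈ 71.103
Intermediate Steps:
k = -⅐ ≈ -0.14286
c(h, g) = √(g² + h²)
o = 169/49 (o = (2 - ⅐)² = (13/7)² = 169/49 ≈ 3.4490)
c(-19, M(-8))*o = √((-8)² + (-19)²)*(169/49) = √(64 + 361)*(169/49) = √425*(169/49) = (5*√17)*(169/49) = 845*√17/49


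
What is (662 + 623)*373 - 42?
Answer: 479263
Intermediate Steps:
(662 + 623)*373 - 42 = 1285*373 - 42 = 479305 - 42 = 479263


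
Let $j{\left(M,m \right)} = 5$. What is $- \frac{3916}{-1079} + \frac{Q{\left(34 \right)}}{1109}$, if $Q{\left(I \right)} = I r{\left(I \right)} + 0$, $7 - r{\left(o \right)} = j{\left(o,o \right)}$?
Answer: $\frac{4416216}{1196611} \approx 3.6906$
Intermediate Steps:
$r{\left(o \right)} = 2$ ($r{\left(o \right)} = 7 - 5 = 2$)
$Q{\left(I \right)} = 2 I$ ($Q{\left(I \right)} = I 2 + 0 = 2 I + 0 = 2 I$)
$- \frac{3916}{-1079} + \frac{Q{\left(34 \right)}}{1109} = - \frac{3916}{-1079} + \frac{2 \cdot 34}{1109} = \left(-3916\right) \left(- \frac{1}{1079}\right) + 68 \cdot \frac{1}{1109} = \frac{3916}{1079} + \frac{68}{1109} = \frac{4416216}{1196611}$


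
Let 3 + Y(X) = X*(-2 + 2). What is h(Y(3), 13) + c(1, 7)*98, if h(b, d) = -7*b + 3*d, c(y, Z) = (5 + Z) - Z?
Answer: 550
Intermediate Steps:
Y(X) = -3 (Y(X) = -3 + X*(-2 + 2) = -3 + X*0 = -3 + 0 = -3)
c(y, Z) = 5
h(Y(3), 13) + c(1, 7)*98 = (-7*(-3) + 3*13) + 5*98 = (21 + 39) + 490 = 60 + 490 = 550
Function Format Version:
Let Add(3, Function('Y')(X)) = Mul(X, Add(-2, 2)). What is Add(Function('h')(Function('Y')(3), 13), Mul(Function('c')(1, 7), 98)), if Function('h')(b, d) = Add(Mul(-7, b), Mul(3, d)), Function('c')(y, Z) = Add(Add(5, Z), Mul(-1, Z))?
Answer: 550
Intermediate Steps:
Function('Y')(X) = -3 (Function('Y')(X) = Add(-3, Mul(X, Add(-2, 2))) = Add(-3, Mul(X, 0)) = Add(-3, 0) = -3)
Function('c')(y, Z) = 5
Add(Function('h')(Function('Y')(3), 13), Mul(Function('c')(1, 7), 98)) = Add(Add(Mul(-7, -3), Mul(3, 13)), Mul(5, 98)) = Add(Add(21, 39), 490) = Add(60, 490) = 550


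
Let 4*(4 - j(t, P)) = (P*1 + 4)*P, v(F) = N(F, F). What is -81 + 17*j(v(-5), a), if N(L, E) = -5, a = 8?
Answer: -421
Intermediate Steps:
v(F) = -5
j(t, P) = 4 - P*(4 + P)/4 (j(t, P) = 4 - (P*1 + 4)*P/4 = 4 - (P + 4)*P/4 = 4 - (4 + P)*P/4 = 4 - P*(4 + P)/4)
-81 + 17*j(v(-5), a) = -81 + 17*(4 - 1*8 - ¼*8²) = -81 + 17*(4 - 8 - ¼*64) = -81 + 17*(4 - 8 - 16) = -81 + 17*(-20) = -81 - 340 = -421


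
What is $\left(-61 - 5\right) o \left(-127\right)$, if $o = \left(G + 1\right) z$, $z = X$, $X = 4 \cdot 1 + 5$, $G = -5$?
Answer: $-301752$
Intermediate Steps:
$X = 9$ ($X = 4 + 5 = 9$)
$z = 9$
$o = -36$ ($o = \left(-5 + 1\right) 9 = \left(-4\right) 9 = -36$)
$\left(-61 - 5\right) o \left(-127\right) = \left(-61 - 5\right) \left(-36\right) \left(-127\right) = \left(-66\right) \left(-36\right) \left(-127\right) = 2376 \left(-127\right) = -301752$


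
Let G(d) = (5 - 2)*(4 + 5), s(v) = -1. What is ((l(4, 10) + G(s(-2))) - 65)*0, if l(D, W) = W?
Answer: 0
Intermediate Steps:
G(d) = 27 (G(d) = 3*9 = 27)
((l(4, 10) + G(s(-2))) - 65)*0 = ((10 + 27) - 65)*0 = (37 - 65)*0 = -28*0 = 0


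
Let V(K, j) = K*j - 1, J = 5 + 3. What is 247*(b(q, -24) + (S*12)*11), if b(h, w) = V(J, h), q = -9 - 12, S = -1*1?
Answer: -74347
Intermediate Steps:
S = -1
J = 8
q = -21
V(K, j) = -1 + K*j
b(h, w) = -1 + 8*h
247*(b(q, -24) + (S*12)*11) = 247*((-1 + 8*(-21)) - 1*12*11) = 247*((-1 - 168) - 12*11) = 247*(-169 - 132) = 247*(-301) = -74347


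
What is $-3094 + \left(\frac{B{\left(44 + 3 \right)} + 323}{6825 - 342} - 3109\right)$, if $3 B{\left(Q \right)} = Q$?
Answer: $- \frac{120641131}{19449} \approx -6202.9$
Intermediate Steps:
$B{\left(Q \right)} = \frac{Q}{3}$
$-3094 + \left(\frac{B{\left(44 + 3 \right)} + 323}{6825 - 342} - 3109\right) = -3094 - \left(3109 - \frac{\frac{44 + 3}{3} + 323}{6825 - 342}\right) = -3094 - \left(3109 - \frac{\frac{1}{3} \cdot 47 + 323}{6483}\right) = -3094 - \left(3109 - \left(\frac{47}{3} + 323\right) \frac{1}{6483}\right) = -3094 + \left(\frac{1016}{3} \cdot \frac{1}{6483} - 3109\right) = -3094 + \left(\frac{1016}{19449} - 3109\right) = -3094 - \frac{60465925}{19449} = - \frac{120641131}{19449}$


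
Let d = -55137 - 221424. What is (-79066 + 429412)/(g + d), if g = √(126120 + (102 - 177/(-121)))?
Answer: -1953989475471/1542464853367 - 642301*√15273039/1542464853367 ≈ -1.2684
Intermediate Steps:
g = √15273039/11 (g = √(126120 + (102 - 1/121*(-177))) = √(126120 + (102 + 177/121)) = √(126120 + 12519/121) = √(15273039/121) = √15273039/11 ≈ 355.28)
d = -276561
(-79066 + 429412)/(g + d) = (-79066 + 429412)/(√15273039/11 - 276561) = 350346/(-276561 + √15273039/11)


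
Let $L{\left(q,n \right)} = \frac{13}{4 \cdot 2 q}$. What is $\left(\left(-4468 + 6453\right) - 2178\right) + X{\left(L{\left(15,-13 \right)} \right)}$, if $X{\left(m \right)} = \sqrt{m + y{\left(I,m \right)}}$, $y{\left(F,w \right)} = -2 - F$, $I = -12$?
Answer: $-193 + \frac{\sqrt{36390}}{60} \approx -189.82$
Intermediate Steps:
$L{\left(q,n \right)} = \frac{13}{8 q}$
$X{\left(m \right)} = \sqrt{10 + m}$ ($X{\left(m \right)} = \sqrt{m - -10} = \sqrt{m + \left(-2 + 12\right)} = \sqrt{m + 10} = \sqrt{10 + m}$)
$\left(\left(-4468 + 6453\right) - 2178\right) + X{\left(L{\left(15,-13 \right)} \right)} = \left(\left(-4468 + 6453\right) - 2178\right) + \sqrt{10 + \frac{13}{8 \cdot 15}} = \left(1985 - 2178\right) + \sqrt{10 + \frac{13}{8} \cdot \frac{1}{15}} = -193 + \sqrt{10 + \frac{13}{120}} = -193 + \sqrt{\frac{1213}{120}} = -193 + \frac{\sqrt{36390}}{60}$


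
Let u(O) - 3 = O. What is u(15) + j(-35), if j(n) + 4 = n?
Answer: -21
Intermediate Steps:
j(n) = -4 + n
u(O) = 3 + O
u(15) + j(-35) = (3 + 15) + (-4 - 35) = 18 - 39 = -21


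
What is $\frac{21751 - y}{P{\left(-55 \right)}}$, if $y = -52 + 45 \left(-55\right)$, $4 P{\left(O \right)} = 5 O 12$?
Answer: $- \frac{24278}{825} \approx -29.428$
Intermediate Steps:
$P{\left(O \right)} = 15 O$ ($P{\left(O \right)} = \frac{5 O 12}{4} = \frac{60 O}{4} = 15 O$)
$y = -2527$ ($y = -52 - 2475 = -2527$)
$\frac{21751 - y}{P{\left(-55 \right)}} = \frac{21751 - -2527}{15 \left(-55\right)} = \frac{21751 + 2527}{-825} = 24278 \left(- \frac{1}{825}\right) = - \frac{24278}{825}$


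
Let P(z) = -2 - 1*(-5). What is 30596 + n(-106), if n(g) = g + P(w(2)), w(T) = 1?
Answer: 30493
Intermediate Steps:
P(z) = 3 (P(z) = -2 + 5 = 3)
n(g) = 3 + g (n(g) = g + 3 = 3 + g)
30596 + n(-106) = 30596 + (3 - 106) = 30596 - 103 = 30493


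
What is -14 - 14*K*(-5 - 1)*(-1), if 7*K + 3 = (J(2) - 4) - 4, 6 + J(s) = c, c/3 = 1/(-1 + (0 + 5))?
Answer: 181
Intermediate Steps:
c = ¾ (c = 3/(-1 + (0 + 5)) = 3/(-1 + 5) = 3/4 = 3*(¼) = ¾ ≈ 0.75000)
J(s) = -21/4 (J(s) = -6 + ¾ = -21/4)
K = -65/28 (K = -3/7 + ((-21/4 - 4) - 4)/7 = -3/7 + (-37/4 - 4)/7 = -3/7 + (⅐)*(-53/4) = -3/7 - 53/28 = -65/28 ≈ -2.3214)
-14 - 14*K*(-5 - 1)*(-1) = -14 - (-65)*(-5 - 1)*(-1)/2 = -14 - (-65)*(-6*(-1))/2 = -14 - (-65)*6/2 = -14 - 14*(-195/14) = -14 + 195 = 181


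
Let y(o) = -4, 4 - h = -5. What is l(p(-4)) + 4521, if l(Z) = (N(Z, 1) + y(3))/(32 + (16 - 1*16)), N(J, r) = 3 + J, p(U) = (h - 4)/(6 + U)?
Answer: 289347/64 ≈ 4521.0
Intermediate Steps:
h = 9 (h = 4 - 1*(-5) = 4 + 5 = 9)
p(U) = 5/(6 + U) (p(U) = (9 - 4)/(6 + U) = 5/(6 + U))
l(Z) = -1/32 + Z/32 (l(Z) = ((3 + Z) - 4)/(32 + (16 - 1*16)) = (-1 + Z)/(32 + (16 - 16)) = (-1 + Z)/(32 + 0) = (-1 + Z)/32 = (-1 + Z)*(1/32) = -1/32 + Z/32)
l(p(-4)) + 4521 = (-1/32 + (5/(6 - 4))/32) + 4521 = (-1/32 + (5/2)/32) + 4521 = (-1/32 + (5*(1/2))/32) + 4521 = (-1/32 + (1/32)*(5/2)) + 4521 = (-1/32 + 5/64) + 4521 = 3/64 + 4521 = 289347/64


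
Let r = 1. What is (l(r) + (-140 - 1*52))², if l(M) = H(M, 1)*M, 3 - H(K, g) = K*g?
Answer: 36100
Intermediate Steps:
H(K, g) = 3 - K*g
l(M) = M*(3 - M) (l(M) = (3 - 1*M*1)*M = (3 - M)*M = M*(3 - M))
(l(r) + (-140 - 1*52))² = (1*(3 - 1*1) + (-140 - 1*52))² = (1*(3 - 1) + (-140 - 52))² = (1*2 - 192)² = (2 - 192)² = (-190)² = 36100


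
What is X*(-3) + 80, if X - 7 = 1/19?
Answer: 1118/19 ≈ 58.842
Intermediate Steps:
X = 134/19 (X = 7 + 1/19 = 134/19 ≈ 7.0526)
X*(-3) + 80 = (134/19)*(-3) + 80 = -402/19 + 80 = 1118/19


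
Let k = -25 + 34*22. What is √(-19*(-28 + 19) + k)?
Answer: √894 ≈ 29.900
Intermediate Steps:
k = 723 (k = -25 + 748 = 723)
√(-19*(-28 + 19) + k) = √(-19*(-28 + 19) + 723) = √(-19*(-9) + 723) = √(171 + 723) = √894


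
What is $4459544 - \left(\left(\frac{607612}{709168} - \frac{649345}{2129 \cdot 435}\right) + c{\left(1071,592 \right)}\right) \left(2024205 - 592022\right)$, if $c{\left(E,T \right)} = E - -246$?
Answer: $- \frac{29027932132001735}{15424404} \approx -1.8819 \cdot 10^{9}$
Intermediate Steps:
$c{\left(E,T \right)} = 246 + E$ ($c{\left(E,T \right)} = E + 246 = 246 + E$)
$4459544 - \left(\left(\frac{607612}{709168} - \frac{649345}{2129 \cdot 435}\right) + c{\left(1071,592 \right)}\right) \left(2024205 - 592022\right) = 4459544 - \left(\left(\frac{607612}{709168} - \frac{649345}{2129 \cdot 435}\right) + \left(246 + 1071\right)\right) \left(2024205 - 592022\right) = 4459544 - \left(\left(607612 \cdot \frac{1}{709168} - \frac{649345}{926115}\right) + 1317\right) 1432183 = 4459544 - \left(\left(\frac{151903}{177292} - \frac{61}{87}\right) + 1317\right) 1432183 = 4459544 - \left(\frac{2400749}{15424404} + 1317\right) 1432183 = 4459544 - \frac{20316340817}{15424404} \cdot 1432183 = 4459544 - \frac{29096717940313511}{15424404} = - \frac{29027932132001735}{15424404}$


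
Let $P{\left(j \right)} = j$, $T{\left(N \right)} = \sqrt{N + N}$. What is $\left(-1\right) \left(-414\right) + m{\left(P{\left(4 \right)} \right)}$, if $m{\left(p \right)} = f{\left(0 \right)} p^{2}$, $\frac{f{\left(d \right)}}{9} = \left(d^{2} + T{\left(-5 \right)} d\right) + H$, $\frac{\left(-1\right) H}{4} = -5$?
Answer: $3294$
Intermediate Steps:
$T{\left(N \right)} = \sqrt{2} \sqrt{N}$ ($T{\left(N \right)} = \sqrt{2 N} = \sqrt{2} \sqrt{N}$)
$H = 20$ ($H = \left(-4\right) \left(-5\right) = 20$)
$f{\left(d \right)} = 180 + 9 d^{2} + 9 i d \sqrt{10}$ ($f{\left(d \right)} = 9 \left(\left(d^{2} + \sqrt{2} \sqrt{-5} d\right) + 20\right) = 9 \left(\left(d^{2} + \sqrt{2} i \sqrt{5} d\right) + 20\right) = 9 \left(\left(d^{2} + i \sqrt{10} d\right) + 20\right) = 9 \left(\left(d^{2} + i d \sqrt{10}\right) + 20\right) = 9 \left(20 + d^{2} + i d \sqrt{10}\right) = 180 + 9 d^{2} + 9 i d \sqrt{10}$)
$m{\left(p \right)} = 180 p^{2}$ ($m{\left(p \right)} = \left(180 + 9 \cdot 0^{2} + 9 i 0 \sqrt{10}\right) p^{2} = \left(180 + 9 \cdot 0 + 0\right) p^{2} = \left(180 + 0 + 0\right) p^{2} = 180 p^{2}$)
$\left(-1\right) \left(-414\right) + m{\left(P{\left(4 \right)} \right)} = \left(-1\right) \left(-414\right) + 180 \cdot 4^{2} = 414 + 180 \cdot 16 = 414 + 2880 = 3294$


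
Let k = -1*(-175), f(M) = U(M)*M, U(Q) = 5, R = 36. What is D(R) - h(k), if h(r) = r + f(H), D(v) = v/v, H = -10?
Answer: -124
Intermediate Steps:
f(M) = 5*M
D(v) = 1
k = 175
h(r) = -50 + r (h(r) = r + 5*(-10) = r - 50 = -50 + r)
D(R) - h(k) = 1 - (-50 + 175) = 1 - 1*125 = 1 - 125 = -124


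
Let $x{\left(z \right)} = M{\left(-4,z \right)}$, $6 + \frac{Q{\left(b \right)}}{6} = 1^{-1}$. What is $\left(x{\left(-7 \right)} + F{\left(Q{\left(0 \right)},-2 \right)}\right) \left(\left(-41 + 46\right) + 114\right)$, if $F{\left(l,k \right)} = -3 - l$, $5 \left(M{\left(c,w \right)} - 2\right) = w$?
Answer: $\frac{16422}{5} \approx 3284.4$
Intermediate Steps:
$M{\left(c,w \right)} = 2 + \frac{w}{5}$
$Q{\left(b \right)} = -30$ ($Q{\left(b \right)} = -36 + \frac{6}{1} = -36 + 6 \cdot 1 = -36 + 6 = -30$)
$x{\left(z \right)} = 2 + \frac{z}{5}$
$\left(x{\left(-7 \right)} + F{\left(Q{\left(0 \right)},-2 \right)}\right) \left(\left(-41 + 46\right) + 114\right) = \left(\left(2 + \frac{1}{5} \left(-7\right)\right) - -27\right) \left(\left(-41 + 46\right) + 114\right) = \left(\left(2 - \frac{7}{5}\right) + \left(-3 + 30\right)\right) \left(5 + 114\right) = \left(\frac{3}{5} + 27\right) 119 = \frac{138}{5} \cdot 119 = \frac{16422}{5}$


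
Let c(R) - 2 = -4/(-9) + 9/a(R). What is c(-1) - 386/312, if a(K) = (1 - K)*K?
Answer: -1541/468 ≈ -3.2927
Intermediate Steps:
a(K) = K*(1 - K)
c(R) = 22/9 + 9/(R*(1 - R)) (c(R) = 2 + (-4/(-9) + 9/((R*(1 - R)))) = 2 + (-4*(-⅑) + 9*(1/(R*(1 - R)))) = 2 + (4/9 + 9/(R*(1 - R))) = 22/9 + 9/(R*(1 - R)))
c(-1) - 386/312 = (⅑)*(-81 + 22*(-1)*(-1 - 1))/(-1*(-1 - 1)) - 386/312 = (⅑)*(-1)*(-81 + 22*(-1)*(-2))/(-2) - 386/312 = (⅑)*(-1)*(-½)*(-81 + 44) - 1*193/156 = (⅑)*(-1)*(-½)*(-37) - 193/156 = -37/18 - 193/156 = -1541/468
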